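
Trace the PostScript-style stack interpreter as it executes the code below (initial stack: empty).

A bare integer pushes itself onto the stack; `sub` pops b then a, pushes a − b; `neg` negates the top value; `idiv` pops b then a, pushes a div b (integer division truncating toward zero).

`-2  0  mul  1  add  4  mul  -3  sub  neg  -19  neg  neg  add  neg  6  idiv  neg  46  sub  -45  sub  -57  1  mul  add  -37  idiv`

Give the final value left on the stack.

-2   : -2
0    : -2 0
mul  : 0
1    : 0 1
add  : 1
4    : 1 4
mul  : 4
-3   : 4 -3
sub  : 7
neg  : -7
-19  : -7 -19
neg  : -7 19
neg  : -7 -19
add  : -26
neg  : 26
6    : 26 6
idiv : 4
neg  : -4
46   : -4 46
sub  : -50
-45  : -50 -45
sub  : -5
-57  : -5 -57
1    : -5 -57 1
mul  : -5 -57
add  : -62
-37  : -62 -37
idiv : 1

1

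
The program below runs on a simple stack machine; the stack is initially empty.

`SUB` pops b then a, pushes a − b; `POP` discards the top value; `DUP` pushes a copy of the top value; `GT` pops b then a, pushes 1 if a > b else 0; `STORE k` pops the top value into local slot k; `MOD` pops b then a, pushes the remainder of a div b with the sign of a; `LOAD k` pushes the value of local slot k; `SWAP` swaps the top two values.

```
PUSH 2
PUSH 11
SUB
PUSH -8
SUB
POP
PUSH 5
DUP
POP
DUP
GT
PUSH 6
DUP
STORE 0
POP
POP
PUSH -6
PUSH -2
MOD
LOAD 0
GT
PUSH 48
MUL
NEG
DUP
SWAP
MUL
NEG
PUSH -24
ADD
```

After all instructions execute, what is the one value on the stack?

PUSH 2    [2]
PUSH 11   [2, 11]
SUB       [-9]
PUSH -8   [-9, -8]
SUB       [-1]
POP       []
PUSH 5    [5]
DUP       [5, 5]
POP       [5]
DUP       [5, 5]
GT        [0]
PUSH 6    [0, 6]
DUP       [0, 6, 6]
STORE 0   [0, 6]
POP       [0]
POP       []
PUSH -6   [-6]
PUSH -2   [-6, -2]
MOD       [0]
LOAD 0    [0, 6]
GT        [0]
PUSH 48   [0, 48]
MUL       [0]
NEG       [0]
DUP       [0, 0]
SWAP      [0, 0]
MUL       [0]
NEG       [0]
PUSH -24  [0, -24]
ADD       [-24]

-24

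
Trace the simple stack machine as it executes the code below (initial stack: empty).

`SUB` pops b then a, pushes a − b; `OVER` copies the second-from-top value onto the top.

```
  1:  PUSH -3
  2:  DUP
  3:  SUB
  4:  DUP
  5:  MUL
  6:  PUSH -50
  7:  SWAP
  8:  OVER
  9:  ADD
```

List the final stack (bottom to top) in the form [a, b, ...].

[-50, -50]

PUSH -3  -> [-3]
DUP      -> [-3, -3]
SUB      -> [0]
DUP      -> [0, 0]
MUL      -> [0]
PUSH -50 -> [0, -50]
SWAP     -> [-50, 0]
OVER     -> [-50, 0, -50]
ADD      -> [-50, -50]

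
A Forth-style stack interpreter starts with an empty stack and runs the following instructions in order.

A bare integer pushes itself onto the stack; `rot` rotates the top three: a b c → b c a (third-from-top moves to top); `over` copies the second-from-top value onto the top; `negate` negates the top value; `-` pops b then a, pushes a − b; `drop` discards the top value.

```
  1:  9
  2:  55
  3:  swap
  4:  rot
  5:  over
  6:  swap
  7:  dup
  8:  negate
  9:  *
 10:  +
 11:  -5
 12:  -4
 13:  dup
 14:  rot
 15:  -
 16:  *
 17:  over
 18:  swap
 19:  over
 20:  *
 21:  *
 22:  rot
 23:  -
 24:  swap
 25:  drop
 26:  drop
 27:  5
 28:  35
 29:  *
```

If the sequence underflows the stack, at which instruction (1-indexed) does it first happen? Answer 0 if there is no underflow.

4

9     [9]
55    [9, 55]
swap  [55, 9]
rot  — needs 3 operands, stack has 2 → underflow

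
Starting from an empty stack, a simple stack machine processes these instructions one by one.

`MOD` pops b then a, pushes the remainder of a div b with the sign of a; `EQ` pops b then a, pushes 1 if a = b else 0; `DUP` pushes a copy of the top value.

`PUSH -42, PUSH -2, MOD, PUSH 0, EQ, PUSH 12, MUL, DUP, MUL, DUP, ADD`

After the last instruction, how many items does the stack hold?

1

PUSH -42  [-42]
PUSH -2   [-42, -2]
MOD       [0]
PUSH 0    [0, 0]
EQ        [1]
PUSH 12   [1, 12]
MUL       [12]
DUP       [12, 12]
MUL       [144]
DUP       [144, 144]
ADD       [288]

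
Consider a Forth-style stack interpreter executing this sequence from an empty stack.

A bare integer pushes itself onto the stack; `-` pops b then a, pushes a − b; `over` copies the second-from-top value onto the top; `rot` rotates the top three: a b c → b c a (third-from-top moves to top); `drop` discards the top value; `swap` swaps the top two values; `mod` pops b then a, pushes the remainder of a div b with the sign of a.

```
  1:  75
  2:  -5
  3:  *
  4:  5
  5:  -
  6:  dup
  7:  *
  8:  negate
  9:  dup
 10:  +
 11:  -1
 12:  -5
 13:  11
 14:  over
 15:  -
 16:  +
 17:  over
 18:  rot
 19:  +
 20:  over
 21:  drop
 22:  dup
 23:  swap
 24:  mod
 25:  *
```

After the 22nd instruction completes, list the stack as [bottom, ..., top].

75      75
-5      75 -5
*       -375
5       -375 5
-       -380
dup     -380 -380
*       144400
negate  -144400
dup     -144400 -144400
+       -288800
-1      -288800 -1
-5      -288800 -1 -5
11      -288800 -1 -5 11
over    -288800 -1 -5 11 -5
-       -288800 -1 -5 16
+       -288800 -1 11
over    -288800 -1 11 -1
rot     -288800 11 -1 -1
+       -288800 11 -2
over    -288800 11 -2 11
drop    -288800 11 -2
dup     -288800 11 -2 -2

[-288800, 11, -2, -2]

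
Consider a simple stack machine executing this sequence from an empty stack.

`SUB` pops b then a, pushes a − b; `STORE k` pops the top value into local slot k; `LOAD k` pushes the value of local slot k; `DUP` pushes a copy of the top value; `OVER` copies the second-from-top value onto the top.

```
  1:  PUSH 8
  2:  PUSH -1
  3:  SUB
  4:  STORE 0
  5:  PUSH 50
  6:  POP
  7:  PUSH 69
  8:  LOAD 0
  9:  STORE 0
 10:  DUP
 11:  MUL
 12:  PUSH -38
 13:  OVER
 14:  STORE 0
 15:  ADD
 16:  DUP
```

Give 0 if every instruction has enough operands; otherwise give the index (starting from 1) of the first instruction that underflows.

0

PUSH 8   -> [8]
PUSH -1  -> [8, -1]
SUB      -> [9]
STORE 0  -> []
PUSH 50  -> [50]
POP      -> []
PUSH 69  -> [69]
LOAD 0   -> [69, 9]
STORE 0  -> [69]
DUP      -> [69, 69]
MUL      -> [4761]
PUSH -38 -> [4761, -38]
OVER     -> [4761, -38, 4761]
STORE 0  -> [4761, -38]
ADD      -> [4723]
DUP      -> [4723, 4723]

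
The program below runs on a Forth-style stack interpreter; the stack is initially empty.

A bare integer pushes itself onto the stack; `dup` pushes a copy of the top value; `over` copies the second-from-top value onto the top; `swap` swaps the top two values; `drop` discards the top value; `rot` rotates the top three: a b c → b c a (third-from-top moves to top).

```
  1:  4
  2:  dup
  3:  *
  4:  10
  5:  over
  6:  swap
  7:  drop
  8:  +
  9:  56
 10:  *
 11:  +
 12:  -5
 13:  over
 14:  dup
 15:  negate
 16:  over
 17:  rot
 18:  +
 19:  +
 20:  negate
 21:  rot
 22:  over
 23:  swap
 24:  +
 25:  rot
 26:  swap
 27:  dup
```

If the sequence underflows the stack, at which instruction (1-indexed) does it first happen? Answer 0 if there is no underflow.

4    -> 4
dup  -> 4 4
*    -> 16
10   -> 16 10
over -> 16 10 16
swap -> 16 16 10
drop -> 16 16
+    -> 32
56   -> 32 56
*    -> 1792
+  — needs 2 operands, stack has 1 → underflow

11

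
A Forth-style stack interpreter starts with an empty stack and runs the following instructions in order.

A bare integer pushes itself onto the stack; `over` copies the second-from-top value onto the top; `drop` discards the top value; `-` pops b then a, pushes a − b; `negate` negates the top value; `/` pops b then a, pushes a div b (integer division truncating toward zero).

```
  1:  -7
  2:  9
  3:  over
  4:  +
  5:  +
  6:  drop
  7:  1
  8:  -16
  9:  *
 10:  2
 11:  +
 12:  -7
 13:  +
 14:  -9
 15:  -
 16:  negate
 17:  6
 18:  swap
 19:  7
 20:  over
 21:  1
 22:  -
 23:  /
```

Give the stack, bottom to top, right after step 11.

[-14]

-7   : [-7]
9    : [-7, 9]
over : [-7, 9, -7]
+    : [-7, 2]
+    : [-5]
drop : []
1    : [1]
-16  : [1, -16]
*    : [-16]
2    : [-16, 2]
+    : [-14]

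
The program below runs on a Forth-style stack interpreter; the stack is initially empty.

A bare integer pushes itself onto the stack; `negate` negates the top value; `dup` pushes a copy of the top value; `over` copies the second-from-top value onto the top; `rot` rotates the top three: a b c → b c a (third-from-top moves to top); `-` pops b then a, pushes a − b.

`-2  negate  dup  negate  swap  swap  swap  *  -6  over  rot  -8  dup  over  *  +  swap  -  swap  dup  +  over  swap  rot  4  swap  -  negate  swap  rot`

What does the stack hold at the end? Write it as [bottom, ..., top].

-2      -2
negate  2
dup     2 2
negate  2 -2
swap    -2 2
swap    2 -2
swap    -2 2
*       -4
-6      -4 -6
over    -4 -6 -4
rot     -6 -4 -4
-8      -6 -4 -4 -8
dup     -6 -4 -4 -8 -8
over    -6 -4 -4 -8 -8 -8
*       -6 -4 -4 -8 64
+       -6 -4 -4 56
swap    -6 -4 56 -4
-       -6 -4 60
swap    -6 60 -4
dup     -6 60 -4 -4
+       -6 60 -8
over    -6 60 -8 60
swap    -6 60 60 -8
rot     -6 60 -8 60
4       -6 60 -8 60 4
swap    -6 60 -8 4 60
-       -6 60 -8 -56
negate  -6 60 -8 56
swap    -6 60 56 -8
rot     -6 56 -8 60

[-6, 56, -8, 60]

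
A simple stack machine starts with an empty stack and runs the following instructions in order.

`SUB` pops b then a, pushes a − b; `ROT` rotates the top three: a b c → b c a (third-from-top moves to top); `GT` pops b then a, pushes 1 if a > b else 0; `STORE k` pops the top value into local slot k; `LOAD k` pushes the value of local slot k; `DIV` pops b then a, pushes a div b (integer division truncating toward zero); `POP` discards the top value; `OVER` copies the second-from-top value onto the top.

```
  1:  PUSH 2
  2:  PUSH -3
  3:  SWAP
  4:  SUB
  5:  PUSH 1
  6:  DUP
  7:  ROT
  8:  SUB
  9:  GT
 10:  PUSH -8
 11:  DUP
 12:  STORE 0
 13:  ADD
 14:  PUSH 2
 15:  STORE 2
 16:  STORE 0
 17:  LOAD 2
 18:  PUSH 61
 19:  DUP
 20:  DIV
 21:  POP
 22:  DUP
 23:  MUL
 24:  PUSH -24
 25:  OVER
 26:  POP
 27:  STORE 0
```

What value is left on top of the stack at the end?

4

PUSH 2   : 2
PUSH -3  : 2 -3
SWAP     : -3 2
SUB      : -5
PUSH 1   : -5 1
DUP      : -5 1 1
ROT      : 1 1 -5
SUB      : 1 6
GT       : 0
PUSH -8  : 0 -8
DUP      : 0 -8 -8
STORE 0  : 0 -8
ADD      : -8
PUSH 2   : -8 2
STORE 2  : -8
STORE 0  : (empty)
LOAD 2   : 2
PUSH 61  : 2 61
DUP      : 2 61 61
DIV      : 2 1
POP      : 2
DUP      : 2 2
MUL      : 4
PUSH -24 : 4 -24
OVER     : 4 -24 4
POP      : 4 -24
STORE 0  : 4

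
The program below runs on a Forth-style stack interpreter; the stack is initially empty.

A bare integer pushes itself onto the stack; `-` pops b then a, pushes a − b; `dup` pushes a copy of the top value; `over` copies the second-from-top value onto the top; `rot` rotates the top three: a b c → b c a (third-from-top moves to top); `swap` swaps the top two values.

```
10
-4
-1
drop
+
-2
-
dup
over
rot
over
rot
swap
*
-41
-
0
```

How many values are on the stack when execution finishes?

4

10   -> [10]
-4   -> [10, -4]
-1   -> [10, -4, -1]
drop -> [10, -4]
+    -> [6]
-2   -> [6, -2]
-    -> [8]
dup  -> [8, 8]
over -> [8, 8, 8]
rot  -> [8, 8, 8]
over -> [8, 8, 8, 8]
rot  -> [8, 8, 8, 8]
swap -> [8, 8, 8, 8]
*    -> [8, 8, 64]
-41  -> [8, 8, 64, -41]
-    -> [8, 8, 105]
0    -> [8, 8, 105, 0]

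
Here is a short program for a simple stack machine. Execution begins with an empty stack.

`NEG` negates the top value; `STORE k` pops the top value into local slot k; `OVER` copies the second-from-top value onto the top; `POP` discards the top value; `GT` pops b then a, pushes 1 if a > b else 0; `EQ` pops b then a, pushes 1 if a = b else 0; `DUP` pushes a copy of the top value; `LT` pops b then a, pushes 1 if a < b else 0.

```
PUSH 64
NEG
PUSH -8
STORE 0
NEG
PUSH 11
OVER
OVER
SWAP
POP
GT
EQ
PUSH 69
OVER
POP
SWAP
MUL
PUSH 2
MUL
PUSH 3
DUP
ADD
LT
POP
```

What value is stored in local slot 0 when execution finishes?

-8

PUSH 64 -> [64]
NEG     -> [-64]
PUSH -8 -> [-64, -8]
STORE 0 -> [-64]
NEG     -> [64]
PUSH 11 -> [64, 11]
OVER    -> [64, 11, 64]
OVER    -> [64, 11, 64, 11]
SWAP    -> [64, 11, 11, 64]
POP     -> [64, 11, 11]
GT      -> [64, 0]
EQ      -> [0]
PUSH 69 -> [0, 69]
OVER    -> [0, 69, 0]
POP     -> [0, 69]
SWAP    -> [69, 0]
MUL     -> [0]
PUSH 2  -> [0, 2]
MUL     -> [0]
PUSH 3  -> [0, 3]
DUP     -> [0, 3, 3]
ADD     -> [0, 6]
LT      -> [1]
POP     -> []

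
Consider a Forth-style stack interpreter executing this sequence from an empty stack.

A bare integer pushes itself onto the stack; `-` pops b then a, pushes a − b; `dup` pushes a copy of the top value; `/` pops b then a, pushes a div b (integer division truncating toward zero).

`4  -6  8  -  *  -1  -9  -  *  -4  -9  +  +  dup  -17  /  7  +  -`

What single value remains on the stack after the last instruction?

-495

4   -> [4]
-6  -> [4, -6]
8   -> [4, -6, 8]
-   -> [4, -14]
*   -> [-56]
-1  -> [-56, -1]
-9  -> [-56, -1, -9]
-   -> [-56, 8]
*   -> [-448]
-4  -> [-448, -4]
-9  -> [-448, -4, -9]
+   -> [-448, -13]
+   -> [-461]
dup -> [-461, -461]
-17 -> [-461, -461, -17]
/   -> [-461, 27]
7   -> [-461, 27, 7]
+   -> [-461, 34]
-   -> [-495]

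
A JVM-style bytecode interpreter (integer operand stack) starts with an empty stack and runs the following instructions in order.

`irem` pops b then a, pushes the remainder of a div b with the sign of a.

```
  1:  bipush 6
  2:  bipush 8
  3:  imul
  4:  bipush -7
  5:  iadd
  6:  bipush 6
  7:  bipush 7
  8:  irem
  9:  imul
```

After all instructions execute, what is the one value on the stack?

246

bipush 6   [6]
bipush 8   [6, 8]
imul       [48]
bipush -7  [48, -7]
iadd       [41]
bipush 6   [41, 6]
bipush 7   [41, 6, 7]
irem       [41, 6]
imul       [246]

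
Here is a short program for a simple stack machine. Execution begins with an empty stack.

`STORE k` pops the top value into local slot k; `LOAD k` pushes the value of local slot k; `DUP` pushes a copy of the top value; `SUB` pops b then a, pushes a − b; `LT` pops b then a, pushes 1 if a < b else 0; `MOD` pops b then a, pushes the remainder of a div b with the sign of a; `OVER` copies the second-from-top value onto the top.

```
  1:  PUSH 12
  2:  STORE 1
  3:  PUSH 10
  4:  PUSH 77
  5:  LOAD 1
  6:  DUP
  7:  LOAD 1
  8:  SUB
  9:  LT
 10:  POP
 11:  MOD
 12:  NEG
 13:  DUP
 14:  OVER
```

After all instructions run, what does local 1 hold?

PUSH 12 → 12
STORE 1 → (empty)
PUSH 10 → 10
PUSH 77 → 10 77
LOAD 1  → 10 77 12
DUP     → 10 77 12 12
LOAD 1  → 10 77 12 12 12
SUB     → 10 77 12 0
LT      → 10 77 0
POP     → 10 77
MOD     → 10
NEG     → -10
DUP     → -10 -10
OVER    → -10 -10 -10

12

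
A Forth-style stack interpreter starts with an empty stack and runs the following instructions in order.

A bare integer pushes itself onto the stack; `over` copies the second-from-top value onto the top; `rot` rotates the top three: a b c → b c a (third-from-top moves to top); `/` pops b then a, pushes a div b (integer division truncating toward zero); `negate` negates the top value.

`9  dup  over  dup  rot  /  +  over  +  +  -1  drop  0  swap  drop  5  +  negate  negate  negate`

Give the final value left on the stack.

9      -> 9
dup    -> 9 9
over   -> 9 9 9
dup    -> 9 9 9 9
rot    -> 9 9 9 9
/      -> 9 9 1
+      -> 9 10
over   -> 9 10 9
+      -> 9 19
+      -> 28
-1     -> 28 -1
drop   -> 28
0      -> 28 0
swap   -> 0 28
drop   -> 0
5      -> 0 5
+      -> 5
negate -> -5
negate -> 5
negate -> -5

-5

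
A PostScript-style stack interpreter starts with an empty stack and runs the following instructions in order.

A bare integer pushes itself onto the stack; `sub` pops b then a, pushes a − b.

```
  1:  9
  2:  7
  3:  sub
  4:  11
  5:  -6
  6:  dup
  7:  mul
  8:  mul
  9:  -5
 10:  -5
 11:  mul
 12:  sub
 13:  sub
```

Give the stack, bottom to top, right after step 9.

[2, 396, -5]

9   : [9]
7   : [9, 7]
sub : [2]
11  : [2, 11]
-6  : [2, 11, -6]
dup : [2, 11, -6, -6]
mul : [2, 11, 36]
mul : [2, 396]
-5  : [2, 396, -5]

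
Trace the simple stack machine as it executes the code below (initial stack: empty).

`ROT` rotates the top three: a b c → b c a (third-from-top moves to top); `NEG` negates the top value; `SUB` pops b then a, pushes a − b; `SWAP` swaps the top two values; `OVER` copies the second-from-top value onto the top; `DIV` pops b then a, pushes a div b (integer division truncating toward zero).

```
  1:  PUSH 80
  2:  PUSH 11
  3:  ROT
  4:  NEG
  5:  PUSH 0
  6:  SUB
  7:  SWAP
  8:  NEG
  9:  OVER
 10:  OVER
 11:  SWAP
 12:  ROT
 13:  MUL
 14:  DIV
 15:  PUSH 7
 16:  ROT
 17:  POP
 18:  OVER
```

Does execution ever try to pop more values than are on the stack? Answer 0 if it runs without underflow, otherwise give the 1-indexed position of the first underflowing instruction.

3

PUSH 80 : 80
PUSH 11 : 80 11
ROT  — needs 3 operands, stack has 2 → underflow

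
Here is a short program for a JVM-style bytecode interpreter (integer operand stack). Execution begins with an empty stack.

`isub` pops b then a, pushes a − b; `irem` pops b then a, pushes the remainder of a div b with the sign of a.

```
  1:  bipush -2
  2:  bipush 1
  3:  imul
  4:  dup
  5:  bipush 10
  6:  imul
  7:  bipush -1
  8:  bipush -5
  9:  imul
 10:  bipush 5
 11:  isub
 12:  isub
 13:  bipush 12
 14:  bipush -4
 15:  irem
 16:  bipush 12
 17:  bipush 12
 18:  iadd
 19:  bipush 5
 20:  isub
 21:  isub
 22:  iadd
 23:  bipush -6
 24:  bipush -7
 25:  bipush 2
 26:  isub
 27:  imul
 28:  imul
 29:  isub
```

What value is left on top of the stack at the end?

bipush -2  -2
bipush 1   -2 1
imul       -2
dup        -2 -2
bipush 10  -2 -2 10
imul       -2 -20
bipush -1  -2 -20 -1
bipush -5  -2 -20 -1 -5
imul       -2 -20 5
bipush 5   -2 -20 5 5
isub       -2 -20 0
isub       -2 -20
bipush 12  -2 -20 12
bipush -4  -2 -20 12 -4
irem       -2 -20 0
bipush 12  -2 -20 0 12
bipush 12  -2 -20 0 12 12
iadd       -2 -20 0 24
bipush 5   -2 -20 0 24 5
isub       -2 -20 0 19
isub       -2 -20 -19
iadd       -2 -39
bipush -6  -2 -39 -6
bipush -7  -2 -39 -6 -7
bipush 2   -2 -39 -6 -7 2
isub       -2 -39 -6 -9
imul       -2 -39 54
imul       -2 -2106
isub       2104

2104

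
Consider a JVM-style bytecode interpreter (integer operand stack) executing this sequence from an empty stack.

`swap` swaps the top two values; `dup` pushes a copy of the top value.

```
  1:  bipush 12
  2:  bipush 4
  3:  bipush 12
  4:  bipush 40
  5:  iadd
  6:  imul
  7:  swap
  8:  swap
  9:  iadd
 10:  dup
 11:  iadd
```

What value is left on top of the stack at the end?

bipush 12  [12]
bipush 4   [12, 4]
bipush 12  [12, 4, 12]
bipush 40  [12, 4, 12, 40]
iadd       [12, 4, 52]
imul       [12, 208]
swap       [208, 12]
swap       [12, 208]
iadd       [220]
dup        [220, 220]
iadd       [440]

440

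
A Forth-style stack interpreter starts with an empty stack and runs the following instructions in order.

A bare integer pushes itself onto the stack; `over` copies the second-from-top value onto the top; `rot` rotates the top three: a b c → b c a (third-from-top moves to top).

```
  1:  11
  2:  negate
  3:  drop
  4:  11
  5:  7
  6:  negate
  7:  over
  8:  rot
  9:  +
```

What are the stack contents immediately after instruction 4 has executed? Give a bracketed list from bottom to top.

[11]

11     : [11]
negate : [-11]
drop   : []
11     : [11]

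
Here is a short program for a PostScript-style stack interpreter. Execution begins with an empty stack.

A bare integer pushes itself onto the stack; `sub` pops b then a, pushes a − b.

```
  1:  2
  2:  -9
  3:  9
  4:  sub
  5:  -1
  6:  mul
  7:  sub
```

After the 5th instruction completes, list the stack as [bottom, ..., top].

2   -> 2
-9  -> 2 -9
9   -> 2 -9 9
sub -> 2 -18
-1  -> 2 -18 -1

[2, -18, -1]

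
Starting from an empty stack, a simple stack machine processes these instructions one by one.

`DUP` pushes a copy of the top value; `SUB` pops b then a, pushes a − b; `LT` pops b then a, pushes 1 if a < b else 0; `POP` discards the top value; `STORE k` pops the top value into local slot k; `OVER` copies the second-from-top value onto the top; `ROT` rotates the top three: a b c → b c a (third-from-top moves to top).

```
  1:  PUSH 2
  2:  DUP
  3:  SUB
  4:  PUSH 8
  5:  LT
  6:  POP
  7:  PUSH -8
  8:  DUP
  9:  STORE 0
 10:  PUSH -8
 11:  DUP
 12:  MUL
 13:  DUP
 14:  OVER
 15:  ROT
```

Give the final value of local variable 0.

PUSH 2   2
DUP      2 2
SUB      0
PUSH 8   0 8
LT       1
POP      (empty)
PUSH -8  -8
DUP      -8 -8
STORE 0  -8
PUSH -8  -8 -8
DUP      -8 -8 -8
MUL      -8 64
DUP      -8 64 64
OVER     -8 64 64 64
ROT      -8 64 64 64

-8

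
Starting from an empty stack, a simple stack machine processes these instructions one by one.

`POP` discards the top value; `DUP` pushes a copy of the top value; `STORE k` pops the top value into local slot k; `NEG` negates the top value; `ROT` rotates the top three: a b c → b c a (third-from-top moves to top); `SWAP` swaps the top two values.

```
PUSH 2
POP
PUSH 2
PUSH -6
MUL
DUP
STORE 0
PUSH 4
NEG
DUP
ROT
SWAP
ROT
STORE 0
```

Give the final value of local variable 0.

-4

PUSH 2   [2]
POP      []
PUSH 2   [2]
PUSH -6  [2, -6]
MUL      [-12]
DUP      [-12, -12]
STORE 0  [-12]
PUSH 4   [-12, 4]
NEG      [-12, -4]
DUP      [-12, -4, -4]
ROT      [-4, -4, -12]
SWAP     [-4, -12, -4]
ROT      [-12, -4, -4]
STORE 0  [-12, -4]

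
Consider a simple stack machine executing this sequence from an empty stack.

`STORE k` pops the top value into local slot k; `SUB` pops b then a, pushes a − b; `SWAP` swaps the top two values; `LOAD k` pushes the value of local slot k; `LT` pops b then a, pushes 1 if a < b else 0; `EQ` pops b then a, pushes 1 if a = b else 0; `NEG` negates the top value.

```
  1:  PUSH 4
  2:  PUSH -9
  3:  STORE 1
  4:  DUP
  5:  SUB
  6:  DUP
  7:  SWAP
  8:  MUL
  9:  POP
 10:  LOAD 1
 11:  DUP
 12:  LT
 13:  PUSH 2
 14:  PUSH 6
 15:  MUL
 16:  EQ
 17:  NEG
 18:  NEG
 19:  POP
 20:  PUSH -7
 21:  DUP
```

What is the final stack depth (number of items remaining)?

PUSH 4  : 4
PUSH -9 : 4 -9
STORE 1 : 4
DUP     : 4 4
SUB     : 0
DUP     : 0 0
SWAP    : 0 0
MUL     : 0
POP     : (empty)
LOAD 1  : -9
DUP     : -9 -9
LT      : 0
PUSH 2  : 0 2
PUSH 6  : 0 2 6
MUL     : 0 12
EQ      : 0
NEG     : 0
NEG     : 0
POP     : (empty)
PUSH -7 : -7
DUP     : -7 -7

2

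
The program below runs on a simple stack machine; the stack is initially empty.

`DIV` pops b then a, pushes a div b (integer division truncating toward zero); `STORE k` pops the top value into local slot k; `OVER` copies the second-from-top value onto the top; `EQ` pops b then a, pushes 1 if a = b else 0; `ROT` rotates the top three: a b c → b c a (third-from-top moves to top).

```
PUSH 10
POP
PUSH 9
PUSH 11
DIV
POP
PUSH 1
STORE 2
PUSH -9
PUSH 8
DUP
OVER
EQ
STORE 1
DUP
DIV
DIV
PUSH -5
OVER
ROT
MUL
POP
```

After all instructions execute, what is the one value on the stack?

PUSH 10 -> 10
POP     -> (empty)
PUSH 9  -> 9
PUSH 11 -> 9 11
DIV     -> 0
POP     -> (empty)
PUSH 1  -> 1
STORE 2 -> (empty)
PUSH -9 -> -9
PUSH 8  -> -9 8
DUP     -> -9 8 8
OVER    -> -9 8 8 8
EQ      -> -9 8 1
STORE 1 -> -9 8
DUP     -> -9 8 8
DIV     -> -9 1
DIV     -> -9
PUSH -5 -> -9 -5
OVER    -> -9 -5 -9
ROT     -> -5 -9 -9
MUL     -> -5 81
POP     -> -5

-5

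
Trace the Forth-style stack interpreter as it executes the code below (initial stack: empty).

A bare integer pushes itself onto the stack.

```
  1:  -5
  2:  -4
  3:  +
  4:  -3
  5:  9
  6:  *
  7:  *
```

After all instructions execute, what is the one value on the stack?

243

-5 : [-5]
-4 : [-5, -4]
+  : [-9]
-3 : [-9, -3]
9  : [-9, -3, 9]
*  : [-9, -27]
*  : [243]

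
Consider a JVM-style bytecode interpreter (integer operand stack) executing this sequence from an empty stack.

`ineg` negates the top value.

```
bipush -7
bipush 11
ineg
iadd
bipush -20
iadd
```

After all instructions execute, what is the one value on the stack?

-38

bipush -7  -> [-7]
bipush 11  -> [-7, 11]
ineg       -> [-7, -11]
iadd       -> [-18]
bipush -20 -> [-18, -20]
iadd       -> [-38]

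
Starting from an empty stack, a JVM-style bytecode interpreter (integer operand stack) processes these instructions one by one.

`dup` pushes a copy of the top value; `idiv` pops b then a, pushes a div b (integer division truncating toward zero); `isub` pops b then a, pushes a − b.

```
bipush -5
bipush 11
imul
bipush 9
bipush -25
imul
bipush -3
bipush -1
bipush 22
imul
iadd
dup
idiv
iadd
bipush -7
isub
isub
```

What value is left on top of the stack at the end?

162

bipush -5  : [-5]
bipush 11  : [-5, 11]
imul       : [-55]
bipush 9   : [-55, 9]
bipush -25 : [-55, 9, -25]
imul       : [-55, -225]
bipush -3  : [-55, -225, -3]
bipush -1  : [-55, -225, -3, -1]
bipush 22  : [-55, -225, -3, -1, 22]
imul       : [-55, -225, -3, -22]
iadd       : [-55, -225, -25]
dup        : [-55, -225, -25, -25]
idiv       : [-55, -225, 1]
iadd       : [-55, -224]
bipush -7  : [-55, -224, -7]
isub       : [-55, -217]
isub       : [162]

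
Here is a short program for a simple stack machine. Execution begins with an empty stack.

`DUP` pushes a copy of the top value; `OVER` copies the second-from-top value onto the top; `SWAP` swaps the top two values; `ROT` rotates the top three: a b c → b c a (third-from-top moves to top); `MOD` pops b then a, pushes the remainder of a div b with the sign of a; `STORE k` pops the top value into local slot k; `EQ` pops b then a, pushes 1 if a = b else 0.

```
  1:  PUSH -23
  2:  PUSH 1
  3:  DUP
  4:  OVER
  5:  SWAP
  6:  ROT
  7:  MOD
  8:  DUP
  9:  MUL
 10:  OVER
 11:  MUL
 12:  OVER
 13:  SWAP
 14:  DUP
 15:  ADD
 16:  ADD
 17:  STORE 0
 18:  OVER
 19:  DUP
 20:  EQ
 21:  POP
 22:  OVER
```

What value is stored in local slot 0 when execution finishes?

1

PUSH -23 -> [-23]
PUSH 1   -> [-23, 1]
DUP      -> [-23, 1, 1]
OVER     -> [-23, 1, 1, 1]
SWAP     -> [-23, 1, 1, 1]
ROT      -> [-23, 1, 1, 1]
MOD      -> [-23, 1, 0]
DUP      -> [-23, 1, 0, 0]
MUL      -> [-23, 1, 0]
OVER     -> [-23, 1, 0, 1]
MUL      -> [-23, 1, 0]
OVER     -> [-23, 1, 0, 1]
SWAP     -> [-23, 1, 1, 0]
DUP      -> [-23, 1, 1, 0, 0]
ADD      -> [-23, 1, 1, 0]
ADD      -> [-23, 1, 1]
STORE 0  -> [-23, 1]
OVER     -> [-23, 1, -23]
DUP      -> [-23, 1, -23, -23]
EQ       -> [-23, 1, 1]
POP      -> [-23, 1]
OVER     -> [-23, 1, -23]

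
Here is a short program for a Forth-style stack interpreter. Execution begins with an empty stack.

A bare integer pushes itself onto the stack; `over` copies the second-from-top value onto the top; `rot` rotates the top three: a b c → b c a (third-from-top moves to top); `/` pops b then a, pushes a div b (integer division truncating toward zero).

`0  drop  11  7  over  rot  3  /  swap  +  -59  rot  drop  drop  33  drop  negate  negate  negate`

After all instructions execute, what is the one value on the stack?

-14

0      → 0
drop   → (empty)
11     → 11
7      → 11 7
over   → 11 7 11
rot    → 7 11 11
3      → 7 11 11 3
/      → 7 11 3
swap   → 7 3 11
+      → 7 14
-59    → 7 14 -59
rot    → 14 -59 7
drop   → 14 -59
drop   → 14
33     → 14 33
drop   → 14
negate → -14
negate → 14
negate → -14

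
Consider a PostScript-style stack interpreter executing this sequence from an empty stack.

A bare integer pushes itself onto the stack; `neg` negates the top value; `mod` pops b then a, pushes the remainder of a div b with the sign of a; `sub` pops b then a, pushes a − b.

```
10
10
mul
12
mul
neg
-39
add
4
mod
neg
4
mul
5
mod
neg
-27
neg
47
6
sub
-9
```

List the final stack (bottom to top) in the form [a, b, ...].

[-2, 27, 41, -9]

10  → [10]
10  → [10, 10]
mul → [100]
12  → [100, 12]
mul → [1200]
neg → [-1200]
-39 → [-1200, -39]
add → [-1239]
4   → [-1239, 4]
mod → [-3]
neg → [3]
4   → [3, 4]
mul → [12]
5   → [12, 5]
mod → [2]
neg → [-2]
-27 → [-2, -27]
neg → [-2, 27]
47  → [-2, 27, 47]
6   → [-2, 27, 47, 6]
sub → [-2, 27, 41]
-9  → [-2, 27, 41, -9]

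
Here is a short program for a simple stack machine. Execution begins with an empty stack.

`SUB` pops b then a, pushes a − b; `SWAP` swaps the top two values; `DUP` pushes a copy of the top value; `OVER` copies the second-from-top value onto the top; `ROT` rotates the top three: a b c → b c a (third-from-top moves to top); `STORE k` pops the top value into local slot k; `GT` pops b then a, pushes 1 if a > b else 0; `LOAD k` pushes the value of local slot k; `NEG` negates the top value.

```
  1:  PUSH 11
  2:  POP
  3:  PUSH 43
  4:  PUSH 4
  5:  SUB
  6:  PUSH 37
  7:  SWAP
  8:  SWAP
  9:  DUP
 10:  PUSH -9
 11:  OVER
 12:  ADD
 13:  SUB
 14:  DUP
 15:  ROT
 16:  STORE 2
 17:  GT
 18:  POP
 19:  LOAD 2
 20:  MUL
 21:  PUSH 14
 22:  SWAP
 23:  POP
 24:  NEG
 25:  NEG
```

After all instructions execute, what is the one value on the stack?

14

PUSH 11 : 11
POP     : (empty)
PUSH 43 : 43
PUSH 4  : 43 4
SUB     : 39
PUSH 37 : 39 37
SWAP    : 37 39
SWAP    : 39 37
DUP     : 39 37 37
PUSH -9 : 39 37 37 -9
OVER    : 39 37 37 -9 37
ADD     : 39 37 37 28
SUB     : 39 37 9
DUP     : 39 37 9 9
ROT     : 39 9 9 37
STORE 2 : 39 9 9
GT      : 39 0
POP     : 39
LOAD 2  : 39 37
MUL     : 1443
PUSH 14 : 1443 14
SWAP    : 14 1443
POP     : 14
NEG     : -14
NEG     : 14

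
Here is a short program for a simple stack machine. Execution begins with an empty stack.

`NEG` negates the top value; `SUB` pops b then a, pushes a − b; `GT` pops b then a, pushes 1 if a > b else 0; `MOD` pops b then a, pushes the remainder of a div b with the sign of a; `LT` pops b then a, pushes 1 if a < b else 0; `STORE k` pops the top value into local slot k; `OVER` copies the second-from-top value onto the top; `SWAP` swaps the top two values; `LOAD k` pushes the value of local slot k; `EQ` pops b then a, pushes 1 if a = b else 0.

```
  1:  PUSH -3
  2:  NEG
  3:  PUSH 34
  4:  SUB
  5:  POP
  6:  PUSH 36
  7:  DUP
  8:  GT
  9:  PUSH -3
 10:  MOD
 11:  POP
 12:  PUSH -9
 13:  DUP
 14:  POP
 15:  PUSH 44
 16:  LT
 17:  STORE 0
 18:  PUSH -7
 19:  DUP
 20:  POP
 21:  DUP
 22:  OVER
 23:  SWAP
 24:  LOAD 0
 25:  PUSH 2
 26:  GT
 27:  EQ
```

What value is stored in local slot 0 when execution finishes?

1

PUSH -3 : -3
NEG     : 3
PUSH 34 : 3 34
SUB     : -31
POP     : (empty)
PUSH 36 : 36
DUP     : 36 36
GT      : 0
PUSH -3 : 0 -3
MOD     : 0
POP     : (empty)
PUSH -9 : -9
DUP     : -9 -9
POP     : -9
PUSH 44 : -9 44
LT      : 1
STORE 0 : (empty)
PUSH -7 : -7
DUP     : -7 -7
POP     : -7
DUP     : -7 -7
OVER    : -7 -7 -7
SWAP    : -7 -7 -7
LOAD 0  : -7 -7 -7 1
PUSH 2  : -7 -7 -7 1 2
GT      : -7 -7 -7 0
EQ      : -7 -7 0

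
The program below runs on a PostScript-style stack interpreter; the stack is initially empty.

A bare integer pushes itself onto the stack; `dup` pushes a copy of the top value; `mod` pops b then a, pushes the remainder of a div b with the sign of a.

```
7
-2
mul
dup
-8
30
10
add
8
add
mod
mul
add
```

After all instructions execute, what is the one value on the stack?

7   -> [7]
-2  -> [7, -2]
mul -> [-14]
dup -> [-14, -14]
-8  -> [-14, -14, -8]
30  -> [-14, -14, -8, 30]
10  -> [-14, -14, -8, 30, 10]
add -> [-14, -14, -8, 40]
8   -> [-14, -14, -8, 40, 8]
add -> [-14, -14, -8, 48]
mod -> [-14, -14, -8]
mul -> [-14, 112]
add -> [98]

98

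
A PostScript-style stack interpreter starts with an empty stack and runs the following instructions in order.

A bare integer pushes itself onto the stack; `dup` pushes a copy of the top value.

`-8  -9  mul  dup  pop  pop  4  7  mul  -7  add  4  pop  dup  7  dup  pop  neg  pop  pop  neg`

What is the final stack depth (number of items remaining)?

1

-8  → -8
-9  → -8 -9
mul → 72
dup → 72 72
pop → 72
pop → (empty)
4   → 4
7   → 4 7
mul → 28
-7  → 28 -7
add → 21
4   → 21 4
pop → 21
dup → 21 21
7   → 21 21 7
dup → 21 21 7 7
pop → 21 21 7
neg → 21 21 -7
pop → 21 21
pop → 21
neg → -21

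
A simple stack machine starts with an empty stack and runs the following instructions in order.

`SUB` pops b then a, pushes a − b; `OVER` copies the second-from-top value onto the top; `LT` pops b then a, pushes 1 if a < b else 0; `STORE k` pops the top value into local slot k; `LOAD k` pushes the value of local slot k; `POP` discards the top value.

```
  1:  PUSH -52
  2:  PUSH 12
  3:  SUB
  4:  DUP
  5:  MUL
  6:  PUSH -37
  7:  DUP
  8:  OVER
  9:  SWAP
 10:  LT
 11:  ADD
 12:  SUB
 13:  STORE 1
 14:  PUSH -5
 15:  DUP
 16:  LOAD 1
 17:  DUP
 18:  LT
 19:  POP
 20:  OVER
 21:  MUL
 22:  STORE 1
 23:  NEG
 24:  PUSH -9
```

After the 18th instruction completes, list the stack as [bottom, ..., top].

PUSH -52  [-52]
PUSH 12   [-52, 12]
SUB       [-64]
DUP       [-64, -64]
MUL       [4096]
PUSH -37  [4096, -37]
DUP       [4096, -37, -37]
OVER      [4096, -37, -37, -37]
SWAP      [4096, -37, -37, -37]
LT        [4096, -37, 0]
ADD       [4096, -37]
SUB       [4133]
STORE 1   []
PUSH -5   [-5]
DUP       [-5, -5]
LOAD 1    [-5, -5, 4133]
DUP       [-5, -5, 4133, 4133]
LT        [-5, -5, 0]

[-5, -5, 0]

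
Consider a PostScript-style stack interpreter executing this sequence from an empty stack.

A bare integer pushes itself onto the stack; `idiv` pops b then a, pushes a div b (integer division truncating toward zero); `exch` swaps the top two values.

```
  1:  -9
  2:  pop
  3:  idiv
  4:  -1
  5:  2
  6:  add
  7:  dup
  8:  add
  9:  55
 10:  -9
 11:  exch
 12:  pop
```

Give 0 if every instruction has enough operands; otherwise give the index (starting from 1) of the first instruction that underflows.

-9  → [-9]
pop → []
idiv  — needs 2 operands, stack has 0 → underflow

3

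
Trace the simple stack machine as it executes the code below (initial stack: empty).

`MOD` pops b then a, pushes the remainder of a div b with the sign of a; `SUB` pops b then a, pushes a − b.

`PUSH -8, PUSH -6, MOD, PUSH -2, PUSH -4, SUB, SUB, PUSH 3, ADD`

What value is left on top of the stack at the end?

-1

PUSH -8 : [-8]
PUSH -6 : [-8, -6]
MOD     : [-2]
PUSH -2 : [-2, -2]
PUSH -4 : [-2, -2, -4]
SUB     : [-2, 2]
SUB     : [-4]
PUSH 3  : [-4, 3]
ADD     : [-1]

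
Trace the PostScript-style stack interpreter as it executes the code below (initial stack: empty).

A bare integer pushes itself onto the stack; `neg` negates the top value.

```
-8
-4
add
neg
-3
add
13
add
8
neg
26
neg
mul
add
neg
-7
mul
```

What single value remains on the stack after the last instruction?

1610

-8  → [-8]
-4  → [-8, -4]
add → [-12]
neg → [12]
-3  → [12, -3]
add → [9]
13  → [9, 13]
add → [22]
8   → [22, 8]
neg → [22, -8]
26  → [22, -8, 26]
neg → [22, -8, -26]
mul → [22, 208]
add → [230]
neg → [-230]
-7  → [-230, -7]
mul → [1610]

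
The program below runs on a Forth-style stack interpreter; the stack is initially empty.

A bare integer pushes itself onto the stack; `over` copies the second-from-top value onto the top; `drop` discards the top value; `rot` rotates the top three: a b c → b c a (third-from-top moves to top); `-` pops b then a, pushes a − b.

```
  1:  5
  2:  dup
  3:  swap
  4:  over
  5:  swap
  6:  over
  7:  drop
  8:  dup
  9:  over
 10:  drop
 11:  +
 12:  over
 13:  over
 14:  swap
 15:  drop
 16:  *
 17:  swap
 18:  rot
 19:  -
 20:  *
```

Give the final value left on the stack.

0

5    : [5]
dup  : [5, 5]
swap : [5, 5]
over : [5, 5, 5]
swap : [5, 5, 5]
over : [5, 5, 5, 5]
drop : [5, 5, 5]
dup  : [5, 5, 5, 5]
over : [5, 5, 5, 5, 5]
drop : [5, 5, 5, 5]
+    : [5, 5, 10]
over : [5, 5, 10, 5]
over : [5, 5, 10, 5, 10]
swap : [5, 5, 10, 10, 5]
drop : [5, 5, 10, 10]
*    : [5, 5, 100]
swap : [5, 100, 5]
rot  : [100, 5, 5]
-    : [100, 0]
*    : [0]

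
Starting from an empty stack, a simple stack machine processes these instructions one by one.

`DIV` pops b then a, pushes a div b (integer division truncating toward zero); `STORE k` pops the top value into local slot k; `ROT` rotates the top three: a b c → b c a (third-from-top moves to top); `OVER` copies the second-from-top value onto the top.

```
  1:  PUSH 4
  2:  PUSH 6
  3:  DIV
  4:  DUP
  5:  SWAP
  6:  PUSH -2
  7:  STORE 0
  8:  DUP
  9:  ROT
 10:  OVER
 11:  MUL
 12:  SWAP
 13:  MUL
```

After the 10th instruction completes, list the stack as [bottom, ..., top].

PUSH 4  -> [4]
PUSH 6  -> [4, 6]
DIV     -> [0]
DUP     -> [0, 0]
SWAP    -> [0, 0]
PUSH -2 -> [0, 0, -2]
STORE 0 -> [0, 0]
DUP     -> [0, 0, 0]
ROT     -> [0, 0, 0]
OVER    -> [0, 0, 0, 0]

[0, 0, 0, 0]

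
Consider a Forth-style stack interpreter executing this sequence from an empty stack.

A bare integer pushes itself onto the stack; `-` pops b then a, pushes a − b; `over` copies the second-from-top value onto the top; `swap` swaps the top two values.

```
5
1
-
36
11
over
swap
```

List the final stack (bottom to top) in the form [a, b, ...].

5    -> [5]
1    -> [5, 1]
-    -> [4]
36   -> [4, 36]
11   -> [4, 36, 11]
over -> [4, 36, 11, 36]
swap -> [4, 36, 36, 11]

[4, 36, 36, 11]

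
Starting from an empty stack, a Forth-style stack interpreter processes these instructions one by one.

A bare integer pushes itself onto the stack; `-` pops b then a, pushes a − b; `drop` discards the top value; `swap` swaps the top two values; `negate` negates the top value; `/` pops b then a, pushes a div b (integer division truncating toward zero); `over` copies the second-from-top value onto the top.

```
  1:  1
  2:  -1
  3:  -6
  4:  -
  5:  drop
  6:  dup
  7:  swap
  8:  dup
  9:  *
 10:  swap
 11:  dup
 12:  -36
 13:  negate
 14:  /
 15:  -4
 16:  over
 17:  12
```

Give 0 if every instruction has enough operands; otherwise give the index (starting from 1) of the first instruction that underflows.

1       1
-1      1 -1
-6      1 -1 -6
-       1 5
drop    1
dup     1 1
swap    1 1
dup     1 1 1
*       1 1
swap    1 1
dup     1 1 1
-36     1 1 1 -36
negate  1 1 1 36
/       1 1 0
-4      1 1 0 -4
over    1 1 0 -4 0
12      1 1 0 -4 0 12

0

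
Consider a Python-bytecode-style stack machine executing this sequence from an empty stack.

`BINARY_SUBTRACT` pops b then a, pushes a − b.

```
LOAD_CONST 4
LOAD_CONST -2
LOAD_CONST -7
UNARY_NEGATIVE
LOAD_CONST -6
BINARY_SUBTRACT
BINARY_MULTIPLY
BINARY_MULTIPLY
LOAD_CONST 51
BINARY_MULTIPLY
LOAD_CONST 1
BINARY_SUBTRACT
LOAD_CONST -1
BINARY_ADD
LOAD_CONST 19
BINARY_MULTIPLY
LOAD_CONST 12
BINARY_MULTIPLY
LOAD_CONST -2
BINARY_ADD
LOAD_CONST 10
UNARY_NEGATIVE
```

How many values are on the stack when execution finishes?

LOAD_CONST 4     4
LOAD_CONST -2    4 -2
LOAD_CONST -7    4 -2 -7
UNARY_NEGATIVE   4 -2 7
LOAD_CONST -6    4 -2 7 -6
BINARY_SUBTRACT  4 -2 13
BINARY_MULTIPLY  4 -26
BINARY_MULTIPLY  -104
LOAD_CONST 51    -104 51
BINARY_MULTIPLY  -5304
LOAD_CONST 1     -5304 1
BINARY_SUBTRACT  -5305
LOAD_CONST -1    -5305 -1
BINARY_ADD       -5306
LOAD_CONST 19    -5306 19
BINARY_MULTIPLY  -100814
LOAD_CONST 12    -100814 12
BINARY_MULTIPLY  -1209768
LOAD_CONST -2    -1209768 -2
BINARY_ADD       -1209770
LOAD_CONST 10    -1209770 10
UNARY_NEGATIVE   -1209770 -10

2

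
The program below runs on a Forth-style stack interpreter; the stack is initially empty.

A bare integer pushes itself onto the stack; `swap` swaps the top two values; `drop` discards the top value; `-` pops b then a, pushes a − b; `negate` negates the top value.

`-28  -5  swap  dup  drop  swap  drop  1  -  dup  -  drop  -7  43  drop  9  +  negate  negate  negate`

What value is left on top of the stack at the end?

-2

-28    -> -28
-5     -> -28 -5
swap   -> -5 -28
dup    -> -5 -28 -28
drop   -> -5 -28
swap   -> -28 -5
drop   -> -28
1      -> -28 1
-      -> -29
dup    -> -29 -29
-      -> 0
drop   -> (empty)
-7     -> -7
43     -> -7 43
drop   -> -7
9      -> -7 9
+      -> 2
negate -> -2
negate -> 2
negate -> -2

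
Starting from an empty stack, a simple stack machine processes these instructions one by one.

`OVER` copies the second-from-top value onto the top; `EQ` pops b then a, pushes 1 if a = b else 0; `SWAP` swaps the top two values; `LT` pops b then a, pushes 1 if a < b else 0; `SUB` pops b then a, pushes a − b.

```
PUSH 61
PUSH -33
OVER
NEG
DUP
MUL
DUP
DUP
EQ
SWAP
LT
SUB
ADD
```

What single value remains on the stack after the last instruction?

27

PUSH 61   61
PUSH -33  61 -33
OVER      61 -33 61
NEG       61 -33 -61
DUP       61 -33 -61 -61
MUL       61 -33 3721
DUP       61 -33 3721 3721
DUP       61 -33 3721 3721 3721
EQ        61 -33 3721 1
SWAP      61 -33 1 3721
LT        61 -33 1
SUB       61 -34
ADD       27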